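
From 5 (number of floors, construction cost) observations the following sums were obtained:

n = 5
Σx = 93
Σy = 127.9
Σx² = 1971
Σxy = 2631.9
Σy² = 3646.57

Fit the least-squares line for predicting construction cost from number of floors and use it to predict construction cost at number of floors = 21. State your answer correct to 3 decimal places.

28.097

Sxx = Σx² − (Σx)²/n = 1971 − 1729.8 = 241.2
Sxy = Σxy − (Σx)(Σy)/n = 2631.9 − 2378.94 = 252.96
b = Sxy/Sxx = 252.96/241.2 = 1.048756
a = ȳ − b·x̄ = 25.58 − 1.048756·18.6 = 6.073134
ŷ(21) = a + b·21 = 6.073134 + 1.048756·21 = 28.097015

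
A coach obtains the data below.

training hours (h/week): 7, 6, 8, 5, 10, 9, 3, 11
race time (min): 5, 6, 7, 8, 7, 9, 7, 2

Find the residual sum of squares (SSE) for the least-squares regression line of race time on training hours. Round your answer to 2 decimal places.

n = 8, Σx = 59, Σy = 51, Σxy = 361, Σx² = 485, Σy² = 357
Sxx = Σx² − (Σx)²/n = 485 − 435.125 = 49.875
Sxy = Σxy − (Σx)(Σy)/n = 361 − 376.125 = -15.125
Syy = Σy² − (Σy)²/n = 357 − 325.125 = 31.875
b = Sxy/Sxx = -15.125/49.875 = -0.303258
SSE = Syy − b·Sxy = 31.875 − (-0.303258)·(-15.125) = 27.288221

27.29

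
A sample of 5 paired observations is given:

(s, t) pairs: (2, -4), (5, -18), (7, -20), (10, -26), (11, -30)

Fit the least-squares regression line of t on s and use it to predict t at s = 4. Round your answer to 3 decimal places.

n = 5, Σx = 35, Σy = -98, Σxy = -828, Σx² = 299
Sxx = Σx² − (Σx)²/n = 299 − 245 = 54
Sxy = Σxy − (Σx)(Σy)/n = -828 − (-686) = -142
b = Sxy/Sxx = -142/54 = -2.629630
a = ȳ − b·x̄ = -19.6 − (-2.629630)·7 = -1.192593
ŷ(4) = a + b·4 = -1.192593 + (-2.629630)·4 = -11.711111

-11.711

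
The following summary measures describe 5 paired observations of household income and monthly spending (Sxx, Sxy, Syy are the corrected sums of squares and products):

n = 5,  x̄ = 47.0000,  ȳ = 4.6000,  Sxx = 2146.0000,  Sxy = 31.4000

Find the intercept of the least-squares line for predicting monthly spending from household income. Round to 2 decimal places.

b = Sxy/Sxx = 31.4/2146 = 0.014632
a = ȳ − b·x̄ = 4.6 − 0.014632·47 = 3.912302

3.91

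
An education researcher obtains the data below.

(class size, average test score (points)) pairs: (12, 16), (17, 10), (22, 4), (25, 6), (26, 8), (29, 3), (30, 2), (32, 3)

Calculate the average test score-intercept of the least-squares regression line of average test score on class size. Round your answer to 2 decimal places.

21.52

n = 8, Σx = 193, Σy = 52, Σxy = 1051, Σx² = 4983
Sxx = Σx² − (Σx)²/n = 4983 − 4656.125 = 326.875
Sxy = Σxy − (Σx)(Σy)/n = 1051 − 1254.5 = -203.5
b = Sxy/Sxx = -203.5/326.875 = -0.622562
a = ȳ − b·x̄ = 6.5 − (-0.622562)·24.125 = 21.519312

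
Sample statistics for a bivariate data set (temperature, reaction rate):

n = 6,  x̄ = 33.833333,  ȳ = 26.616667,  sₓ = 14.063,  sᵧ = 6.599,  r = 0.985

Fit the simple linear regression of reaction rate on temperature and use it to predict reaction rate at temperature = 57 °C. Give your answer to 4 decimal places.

b = r · sᵧ/sₓ = 0.985 · 6.599/14.063 = 0.462207
a = ȳ − b·x̄ = 26.616667 − 0.462207·33.833333 = 10.978669
ŷ(57) = a + b·57 = 10.978669 + 0.462207·57 = 37.324459

37.3245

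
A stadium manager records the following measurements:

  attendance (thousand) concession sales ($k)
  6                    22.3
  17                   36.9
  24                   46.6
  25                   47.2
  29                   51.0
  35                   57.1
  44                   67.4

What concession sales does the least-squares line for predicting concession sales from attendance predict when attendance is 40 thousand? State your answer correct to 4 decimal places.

n = 7, Σx = 180, Σy = 328.5, Σxy = 9502.6, Σx² = 5528
Sxx = Σx² − (Σx)²/n = 5528 − 4628.571429 = 899.428571
Sxy = Σxy − (Σx)(Σy)/n = 9502.6 − 8447.142857 = 1055.457143
b = Sxy/Sxx = 1055.457143/899.428571 = 1.173475
a = ȳ − b·x̄ = 46.928571 − 1.173475·25.714286 = 16.753494
ŷ(40) = a + b·40 = 16.753494 + 1.173475·40 = 63.692503

63.6925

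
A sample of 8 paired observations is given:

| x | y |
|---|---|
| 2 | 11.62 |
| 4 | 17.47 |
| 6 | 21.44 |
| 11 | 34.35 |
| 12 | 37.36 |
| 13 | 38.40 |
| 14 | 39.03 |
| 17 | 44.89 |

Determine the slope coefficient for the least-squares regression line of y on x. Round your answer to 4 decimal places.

2.2663

n = 8, Σx = 79, Σy = 244.56, Σxy = 2856.68, Σx² = 975
Sxx = Σx² − (Σx)²/n = 975 − 780.125 = 194.875
Sxy = Σxy − (Σx)(Σy)/n = 2856.68 − 2415.03 = 441.65
b = Sxy/Sxx = 441.65/194.875 = 2.266325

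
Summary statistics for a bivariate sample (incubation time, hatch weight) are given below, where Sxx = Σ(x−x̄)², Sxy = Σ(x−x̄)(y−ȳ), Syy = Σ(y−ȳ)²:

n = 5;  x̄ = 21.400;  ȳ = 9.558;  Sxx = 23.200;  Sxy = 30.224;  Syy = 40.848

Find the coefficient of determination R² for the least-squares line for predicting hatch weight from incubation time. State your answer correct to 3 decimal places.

R² = Sxy²/(Sxx·Syy) = (30.224)²/(23.2·40.848) = 0.963929

0.964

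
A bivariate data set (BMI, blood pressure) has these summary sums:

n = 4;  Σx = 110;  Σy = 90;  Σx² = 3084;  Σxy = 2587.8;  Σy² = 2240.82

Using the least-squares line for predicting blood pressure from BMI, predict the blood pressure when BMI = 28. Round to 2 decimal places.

23.46

Sxx = Σx² − (Σx)²/n = 3084 − 3025 = 59
Sxy = Σxy − (Σx)(Σy)/n = 2587.8 − 2475 = 112.8
b = Sxy/Sxx = 112.8/59 = 1.911864
a = ȳ − b·x̄ = 22.5 − 1.911864·27.5 = -30.076271
ŷ(28) = a + b·28 = -30.076271 + 1.911864·28 = 23.455932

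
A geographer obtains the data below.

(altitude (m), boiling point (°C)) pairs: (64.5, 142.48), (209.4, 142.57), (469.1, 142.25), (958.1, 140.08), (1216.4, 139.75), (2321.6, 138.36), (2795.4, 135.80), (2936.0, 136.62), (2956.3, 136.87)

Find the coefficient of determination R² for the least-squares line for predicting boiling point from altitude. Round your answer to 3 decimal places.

n = 9, Σx = 13926.8, Σy = 1254.78, Σxy = 1916553.138, Σx² = 33229541.4, Σy² = 174997.8376
Sxx = Σx² − (Σx)²/n = 33229541.4 − 21550639.804444 = 11678901.595556
Sxy = Σxy − (Σx)(Σy)/n = 1916553.138 − 1941674.456 = -25121.318
Syy = Σy² − (Σy)²/n = 174997.8376 − 174941.4276 = 56.41
R² = Sxy²/(Sxx·Syy) = (-25121.318)²/(11678901.595556·56.41) = 0.957914

0.958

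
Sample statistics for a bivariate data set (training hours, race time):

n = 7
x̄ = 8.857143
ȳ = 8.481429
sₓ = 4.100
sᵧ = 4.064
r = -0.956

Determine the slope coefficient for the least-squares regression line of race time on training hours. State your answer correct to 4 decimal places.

-0.9476

b = r · sᵧ/sₓ = -0.956 · 4.064/4.1 = -0.947606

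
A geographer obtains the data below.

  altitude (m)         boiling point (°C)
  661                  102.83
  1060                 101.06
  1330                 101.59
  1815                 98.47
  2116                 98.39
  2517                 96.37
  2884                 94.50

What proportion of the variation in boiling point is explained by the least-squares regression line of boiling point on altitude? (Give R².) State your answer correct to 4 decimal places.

0.9616

n = 7, Σx = 12383, Σy = 693.21, Σxy = 1212226.51, Σx² = 25753847, Σy² = 68702.0205
Sxx = Σx² − (Σx)²/n = 25753847 − 21905527 = 3848320
Sxy = Σxy − (Σx)(Σy)/n = 1212226.51 − 1226288.49 = -14061.98
Syy = Σy² − (Σy)²/n = 68702.0205 − 68648.5863 = 53.4342
R² = Sxy²/(Sxx·Syy) = (-14061.98)²/(3848320·53.4342) = 0.961618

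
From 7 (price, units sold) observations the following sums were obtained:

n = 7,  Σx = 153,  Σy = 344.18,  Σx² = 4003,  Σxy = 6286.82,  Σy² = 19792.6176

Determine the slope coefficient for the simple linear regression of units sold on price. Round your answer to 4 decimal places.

Sxx = Σx² − (Σx)²/n = 4003 − 3344.142857 = 658.857143
Sxy = Σxy − (Σx)(Σy)/n = 6286.82 − 7522.791429 = -1235.971429
b = Sxy/Sxx = -1235.971429/658.857143 = -1.875932

-1.8759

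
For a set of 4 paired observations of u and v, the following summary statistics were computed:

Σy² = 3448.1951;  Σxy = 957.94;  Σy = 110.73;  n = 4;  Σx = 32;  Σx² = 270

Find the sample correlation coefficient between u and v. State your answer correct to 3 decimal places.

Sxx = Σx² − (Σx)²/n = 270 − 256 = 14
Sxy = Σxy − (Σx)(Σy)/n = 957.94 − 885.84 = 72.1
Syy = Σy² − (Σy)²/n = 3448.1951 − 3065.283225 = 382.911875
r = Sxy/√(Sxx·Syy) = 72.1/√(5360.76625) = 72.1/73.217254 = 0.984741

0.985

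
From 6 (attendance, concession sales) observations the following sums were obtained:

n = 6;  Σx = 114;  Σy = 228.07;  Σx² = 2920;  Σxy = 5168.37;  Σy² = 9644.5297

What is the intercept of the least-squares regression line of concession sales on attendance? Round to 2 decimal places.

Sxx = Σx² − (Σx)²/n = 2920 − 2166 = 754
Sxy = Σxy − (Σx)(Σy)/n = 5168.37 − 4333.33 = 835.04
b = Sxy/Sxx = 835.04/754 = 1.107480
a = ȳ − b·x̄ = 38.011667 − 1.107480·19 = 16.969545

16.97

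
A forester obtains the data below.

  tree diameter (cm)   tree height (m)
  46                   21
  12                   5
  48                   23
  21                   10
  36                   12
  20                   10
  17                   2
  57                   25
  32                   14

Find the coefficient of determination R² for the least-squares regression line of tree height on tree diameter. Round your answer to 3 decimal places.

0.914

n = 9, Σx = 289, Σy = 122, Σxy = 4879, Σx² = 11263, Σy² = 2164
Sxx = Σx² − (Σx)²/n = 11263 − 9280.111111 = 1982.888889
Sxy = Σxy − (Σx)(Σy)/n = 4879 − 3917.555556 = 961.444444
Syy = Σy² − (Σy)²/n = 2164 − 1653.777778 = 510.222222
R² = Sxy²/(Sxx·Syy) = (961.444444)²/(1982.888889·510.222222) = 0.913673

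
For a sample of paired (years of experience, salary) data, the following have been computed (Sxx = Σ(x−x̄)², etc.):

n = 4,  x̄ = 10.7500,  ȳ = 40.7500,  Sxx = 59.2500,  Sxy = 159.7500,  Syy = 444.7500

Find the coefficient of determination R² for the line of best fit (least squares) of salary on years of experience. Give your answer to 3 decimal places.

0.968

R² = Sxy²/(Sxx·Syy) = (159.75)²/(59.25·444.75) = 0.968450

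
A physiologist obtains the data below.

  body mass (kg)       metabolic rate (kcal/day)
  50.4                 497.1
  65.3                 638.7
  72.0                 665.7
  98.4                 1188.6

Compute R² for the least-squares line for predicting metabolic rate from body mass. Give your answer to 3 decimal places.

0.950

n = 4, Σx = 286.1, Σy = 2990.1, Σxy = 231649.59, Σx² = 21670.81, Σy² = 2510972.55
Sxx = Σx² − (Σx)²/n = 21670.81 − 20463.3025 = 1207.5075
Sxy = Σxy − (Σx)(Σy)/n = 231649.59 − 213866.9025 = 17782.6875
Syy = Σy² − (Σy)²/n = 2510972.55 − 2235174.5025 = 275798.0475
R² = Sxy²/(Sxx·Syy) = (17782.6875)²/(1207.5075·275798.0475) = 0.949541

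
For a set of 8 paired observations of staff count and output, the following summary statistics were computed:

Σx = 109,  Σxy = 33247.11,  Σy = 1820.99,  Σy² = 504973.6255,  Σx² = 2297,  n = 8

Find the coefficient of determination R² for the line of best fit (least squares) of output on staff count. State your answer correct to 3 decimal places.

Sxx = Σx² − (Σx)²/n = 2297 − 1485.125 = 811.875
Sxy = Σxy − (Σx)(Σy)/n = 33247.11 − 24810.98875 = 8436.12125
Syy = Σy² − (Σy)²/n = 504973.6255 − 414500.572512 = 90473.052988
R² = Sxy²/(Sxx·Syy) = (8436.12125)²/(811.875·90473.052988) = 0.968896

0.969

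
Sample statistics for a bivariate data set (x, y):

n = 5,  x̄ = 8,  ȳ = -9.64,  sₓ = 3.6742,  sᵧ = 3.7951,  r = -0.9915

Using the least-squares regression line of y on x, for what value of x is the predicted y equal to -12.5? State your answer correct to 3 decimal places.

10.793

b = r · sᵧ/sₓ = -0.9915 · 3.7951/3.6742 = -1.024125
a = ȳ − b·x̄ = -9.64 − (-1.024125)·8 = -1.446997
Set a + b·x = -12.5: x = (-12.5 − (-1.446997)) / (-1.024125) = 10.792627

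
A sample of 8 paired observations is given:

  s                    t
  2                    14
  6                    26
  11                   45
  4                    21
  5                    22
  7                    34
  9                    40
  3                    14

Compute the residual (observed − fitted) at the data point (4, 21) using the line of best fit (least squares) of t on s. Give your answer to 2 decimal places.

1.05

n = 8, Σx = 47, Σy = 216, Σxy = 1513, Σx² = 341
Sxx = Σx² − (Σx)²/n = 341 − 276.125 = 64.875
Sxy = Σxy − (Σx)(Σy)/n = 1513 − 1269 = 244
b = Sxy/Sxx = 244/64.875 = 3.761079
a = ȳ − b·x̄ = 27 − 3.761079·5.875 = 4.903661
ŷ(4) = 4.903661 + 3.761079·4 = 19.947977
residual = y − ŷ = 21 − 19.947977 = 1.052023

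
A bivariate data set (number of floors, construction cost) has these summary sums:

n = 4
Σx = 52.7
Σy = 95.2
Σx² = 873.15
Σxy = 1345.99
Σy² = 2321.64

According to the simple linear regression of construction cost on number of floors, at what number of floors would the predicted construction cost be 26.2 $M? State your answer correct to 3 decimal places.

17.854

Sxx = Σx² − (Σx)²/n = 873.15 − 694.3225 = 178.8275
Sxy = Σxy − (Σx)(Σy)/n = 1345.99 − 1254.26 = 91.73
b = Sxy/Sxx = 91.73/178.8275 = 0.512952
a = ȳ − b·x̄ = 23.8 − 0.512952·13.175 = 17.041852
Set a + b·x = 26.2: x = (26.2 − 17.041852) / 0.512952 = 17.853796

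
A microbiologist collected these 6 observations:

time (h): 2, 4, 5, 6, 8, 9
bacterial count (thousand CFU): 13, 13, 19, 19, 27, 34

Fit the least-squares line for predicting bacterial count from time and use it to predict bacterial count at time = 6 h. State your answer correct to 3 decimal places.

21.840

n = 6, Σx = 34, Σy = 125, Σxy = 809, Σx² = 226
Sxx = Σx² − (Σx)²/n = 226 − 192.666667 = 33.333333
Sxy = Σxy − (Σx)(Σy)/n = 809 − 708.333333 = 100.666667
b = Sxy/Sxx = 100.666667/33.333333 = 3.02
a = ȳ − b·x̄ = 20.833333 − 3.02·5.666667 = 3.72
ŷ(6) = a + b·6 = 3.72 + 3.02·6 = 21.84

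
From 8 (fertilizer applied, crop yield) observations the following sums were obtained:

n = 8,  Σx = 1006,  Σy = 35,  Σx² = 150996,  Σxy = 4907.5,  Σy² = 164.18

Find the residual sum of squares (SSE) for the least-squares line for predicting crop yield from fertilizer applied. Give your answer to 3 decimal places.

Sxx = Σx² − (Σx)²/n = 150996 − 126504.5 = 24491.5
Sxy = Σxy − (Σx)(Σy)/n = 4907.5 − 4401.25 = 506.25
Syy = Σy² − (Σy)²/n = 164.18 − 153.125 = 11.055
b = Sxy/Sxx = 506.25/24491.5 = 0.020670
SSE = Syy − b·Sxy = 11.055 − 0.020670·506.25 = 0.590591

0.591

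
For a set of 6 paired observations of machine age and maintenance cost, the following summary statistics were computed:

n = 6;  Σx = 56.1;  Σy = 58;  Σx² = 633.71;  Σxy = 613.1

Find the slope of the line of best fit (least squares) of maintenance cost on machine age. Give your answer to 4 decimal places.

Sxx = Σx² − (Σx)²/n = 633.71 − 524.535 = 109.175
Sxy = Σxy − (Σx)(Σy)/n = 613.1 − 542.3 = 70.8
b = Sxy/Sxx = 70.8/109.175 = 0.648500

0.6485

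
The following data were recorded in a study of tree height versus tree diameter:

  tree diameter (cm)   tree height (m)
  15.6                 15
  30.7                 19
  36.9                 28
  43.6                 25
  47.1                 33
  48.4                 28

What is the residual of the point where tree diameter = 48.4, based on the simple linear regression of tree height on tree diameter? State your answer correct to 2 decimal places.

n = 6, Σx = 222.3, Σy = 148, Σxy = 5850, Σx² = 9009.39
Sxx = Σx² − (Σx)²/n = 9009.39 − 8236.215 = 773.175
Sxy = Σxy − (Σx)(Σy)/n = 5850 − 5483.4 = 366.6
b = Sxy/Sxx = 366.6/773.175 = 0.474149
a = ȳ − b·x̄ = 24.666667 − 0.474149·37.05 = 7.099454
ŷ(48.4) = 7.099454 + 0.474149·48.4 = 30.048256
residual = y − ŷ = 28 − 30.048256 = -2.048256

-2.05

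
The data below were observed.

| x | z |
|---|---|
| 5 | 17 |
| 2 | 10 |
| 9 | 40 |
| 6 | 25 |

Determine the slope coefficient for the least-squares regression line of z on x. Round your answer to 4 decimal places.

n = 4, Σx = 22, Σy = 92, Σxy = 615, Σx² = 146
Sxx = Σx² − (Σx)²/n = 146 − 121 = 25
Sxy = Σxy − (Σx)(Σy)/n = 615 − 506 = 109
b = Sxy/Sxx = 109/25 = 4.36

4.3600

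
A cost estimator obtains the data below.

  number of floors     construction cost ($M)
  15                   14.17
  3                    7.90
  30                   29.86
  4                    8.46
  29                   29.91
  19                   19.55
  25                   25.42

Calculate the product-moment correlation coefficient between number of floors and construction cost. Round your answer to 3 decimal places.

0.989

n = 7, Σx = 125, Σy = 135.27, Σxy = 3040.23, Σx² = 2977, Σy² = 3149.3771
Sxx = Σx² − (Σx)²/n = 2977 − 2232.142857 = 744.857143
Sxy = Σxy − (Σx)(Σy)/n = 3040.23 − 2415.535714 = 624.694286
Syy = Σy² − (Σy)²/n = 3149.3771 − 2613.996129 = 535.380971
r = Sxy/√(Sxx·Syy) = 624.694286/√(398782.340718) = 624.694286/631.492154 = 0.989235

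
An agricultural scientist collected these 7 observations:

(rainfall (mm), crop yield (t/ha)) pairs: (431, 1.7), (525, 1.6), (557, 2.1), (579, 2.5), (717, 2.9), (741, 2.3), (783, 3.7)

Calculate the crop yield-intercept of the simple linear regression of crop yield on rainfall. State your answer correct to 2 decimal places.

n = 7, Σx = 4333, Σy = 16.8, Σxy = 10870.6, Σx² = 2783135
Sxx = Σx² − (Σx)²/n = 2783135 − 2682127 = 101008
Sxy = Σxy − (Σx)(Σy)/n = 10870.6 − 10399.2 = 471.4
b = Sxy/Sxx = 471.4/101008 = 0.004667
a = ȳ − b·x̄ = 2.4 − 0.004667·619 = -0.488846

-0.49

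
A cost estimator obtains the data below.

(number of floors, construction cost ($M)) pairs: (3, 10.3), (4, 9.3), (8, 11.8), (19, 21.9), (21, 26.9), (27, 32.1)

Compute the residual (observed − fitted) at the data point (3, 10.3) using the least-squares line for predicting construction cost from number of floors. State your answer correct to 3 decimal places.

1.739

n = 6, Σx = 82, Σy = 112.3, Σxy = 2010.2, Σx² = 1620
Sxx = Σx² − (Σx)²/n = 1620 − 1120.666667 = 499.333333
Sxy = Σxy − (Σx)(Σy)/n = 2010.2 − 1534.766667 = 475.433333
b = Sxy/Sxx = 475.433333/499.333333 = 0.952136
a = ȳ − b·x̄ = 18.716667 − 0.952136·13.666667 = 5.704139
ŷ(3) = 5.704139 + 0.952136·3 = 8.560547
residual = y − ŷ = 10.3 − 8.560547 = 1.739453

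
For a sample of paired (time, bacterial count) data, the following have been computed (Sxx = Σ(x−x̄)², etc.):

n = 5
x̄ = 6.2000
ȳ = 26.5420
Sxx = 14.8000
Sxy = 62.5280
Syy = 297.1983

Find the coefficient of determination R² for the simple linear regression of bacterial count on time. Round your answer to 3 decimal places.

0.889

R² = Sxy²/(Sxx·Syy) = (62.528)²/(14.8·297.1983) = 0.888876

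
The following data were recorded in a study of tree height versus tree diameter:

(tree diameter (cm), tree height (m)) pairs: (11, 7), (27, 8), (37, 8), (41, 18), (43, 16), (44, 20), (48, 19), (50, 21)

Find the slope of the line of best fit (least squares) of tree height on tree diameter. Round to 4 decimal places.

n = 8, Σx = 301, Σy = 117, Σxy = 4857, Σx² = 12489
Sxx = Σx² − (Σx)²/n = 12489 − 11325.125 = 1163.875
Sxy = Σxy − (Σx)(Σy)/n = 4857 − 4402.125 = 454.875
b = Sxy/Sxx = 454.875/1163.875 = 0.390828

0.3908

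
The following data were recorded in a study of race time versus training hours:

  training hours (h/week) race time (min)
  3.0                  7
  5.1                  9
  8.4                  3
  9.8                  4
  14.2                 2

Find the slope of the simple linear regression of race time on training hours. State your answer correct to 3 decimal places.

-0.569

n = 5, Σx = 40.5, Σy = 25, Σxy = 159.7, Σx² = 403.25
Sxx = Σx² − (Σx)²/n = 403.25 − 328.05 = 75.2
Sxy = Σxy − (Σx)(Σy)/n = 159.7 − 202.5 = -42.8
b = Sxy/Sxx = -42.8/75.2 = -0.569149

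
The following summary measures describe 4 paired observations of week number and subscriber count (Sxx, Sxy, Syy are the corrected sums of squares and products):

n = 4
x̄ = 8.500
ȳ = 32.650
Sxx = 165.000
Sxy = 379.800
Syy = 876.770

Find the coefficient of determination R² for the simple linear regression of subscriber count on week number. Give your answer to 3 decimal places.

R² = Sxy²/(Sxx·Syy) = (379.8)²/(165·876.77) = 0.997104

0.997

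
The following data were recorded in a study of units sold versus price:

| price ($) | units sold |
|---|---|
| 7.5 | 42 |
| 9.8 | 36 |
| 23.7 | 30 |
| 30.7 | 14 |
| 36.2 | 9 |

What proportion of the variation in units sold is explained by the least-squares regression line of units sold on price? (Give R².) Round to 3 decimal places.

0.934

n = 5, Σx = 107.9, Σy = 131, Σxy = 2134.4, Σx² = 2966.91, Σy² = 4237
Sxx = Σx² − (Σx)²/n = 2966.91 − 2328.482 = 638.428
Sxy = Σxy − (Σx)(Σy)/n = 2134.4 − 2826.98 = -692.58
Syy = Σy² − (Σy)²/n = 4237 − 3432.2 = 804.8
R² = Sxy²/(Sxx·Syy) = (-692.58)²/(638.428·804.8) = 0.933555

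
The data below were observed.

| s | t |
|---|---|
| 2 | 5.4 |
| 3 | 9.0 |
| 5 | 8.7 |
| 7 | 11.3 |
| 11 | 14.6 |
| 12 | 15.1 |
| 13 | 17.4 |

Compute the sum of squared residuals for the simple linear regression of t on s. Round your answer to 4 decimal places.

n = 7, Σx = 53, Σy = 81.5, Σxy = 728.4, Σx² = 521, Σy² = 1057.47
Sxx = Σx² − (Σx)²/n = 521 − 401.285714 = 119.714286
Sxy = Σxy − (Σx)(Σy)/n = 728.4 − 617.071429 = 111.328571
Syy = Σy² − (Σy)²/n = 1057.47 − 948.892857 = 108.577143
b = Sxy/Sxx = 111.328571/119.714286 = 0.929952
SSE = Syy − b·Sxy = 108.577143 − 0.929952·111.328571 = 5.046885

5.0469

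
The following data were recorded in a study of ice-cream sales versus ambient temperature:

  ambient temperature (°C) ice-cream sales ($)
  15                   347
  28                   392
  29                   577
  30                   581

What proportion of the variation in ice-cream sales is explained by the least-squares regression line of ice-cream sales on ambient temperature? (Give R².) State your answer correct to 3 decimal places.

n = 4, Σx = 102, Σy = 1897, Σxy = 50344, Σx² = 2750, Σy² = 944563
Sxx = Σx² − (Σx)²/n = 2750 − 2601 = 149
Sxy = Σxy − (Σx)(Σy)/n = 50344 − 48373.5 = 1970.5
Syy = Σy² − (Σy)²/n = 944563 − 899652.25 = 44910.75
R² = Sxy²/(Sxx·Syy) = (1970.5)²/(149·44910.75) = 0.580252

0.580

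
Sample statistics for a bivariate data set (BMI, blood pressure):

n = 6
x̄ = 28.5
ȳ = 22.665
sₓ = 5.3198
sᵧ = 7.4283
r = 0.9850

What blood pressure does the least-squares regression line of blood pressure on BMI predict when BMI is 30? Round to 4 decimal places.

24.7281

b = r · sᵧ/sₓ = 0.985 · 7.4283/5.3198 = 1.375404
a = ȳ − b·x̄ = 22.665 − 1.375404·28.5 = -16.534021
ŷ(30) = a + b·30 = -16.534021 + 1.375404·30 = 24.728106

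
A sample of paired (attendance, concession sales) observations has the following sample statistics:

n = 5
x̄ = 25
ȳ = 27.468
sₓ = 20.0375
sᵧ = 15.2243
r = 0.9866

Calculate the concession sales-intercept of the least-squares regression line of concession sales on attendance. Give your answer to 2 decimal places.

b = r · sᵧ/sₓ = 0.9866 · 15.2243/20.0375 = 0.749609
a = ȳ − b·x̄ = 27.468 − 0.749609·25 = 8.727770

8.73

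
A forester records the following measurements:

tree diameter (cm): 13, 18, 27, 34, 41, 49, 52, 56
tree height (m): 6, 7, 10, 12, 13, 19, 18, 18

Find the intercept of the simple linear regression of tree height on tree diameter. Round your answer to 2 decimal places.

n = 8, Σx = 290, Σy = 103, Σxy = 4290, Σx² = 12300
Sxx = Σx² − (Σx)²/n = 12300 − 10512.5 = 1787.5
Sxy = Σxy − (Σx)(Σy)/n = 4290 − 3733.75 = 556.25
b = Sxy/Sxx = 556.25/1787.5 = 0.311189
a = ȳ − b·x̄ = 12.875 − 0.311189·36.25 = 1.594406

1.59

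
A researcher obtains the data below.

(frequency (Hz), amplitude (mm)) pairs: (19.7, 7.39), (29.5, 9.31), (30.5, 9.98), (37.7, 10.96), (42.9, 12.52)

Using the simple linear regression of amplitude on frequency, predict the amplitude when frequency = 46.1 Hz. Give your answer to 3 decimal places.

13.046

n = 5, Σx = 160.3, Σy = 50.16, Σxy = 1674.918, Σx² = 5450.29
Sxx = Σx² − (Σx)²/n = 5450.29 − 5139.218 = 311.072
Sxy = Σxy − (Σx)(Σy)/n = 1674.918 − 1608.1296 = 66.7884
b = Sxy/Sxx = 66.7884/311.072 = 0.214704
a = ȳ − b·x̄ = 10.032 − 0.214704·32.06 = 3.148590
ŷ(46.1) = a + b·46.1 = 3.148590 + 0.214704·46.1 = 13.046444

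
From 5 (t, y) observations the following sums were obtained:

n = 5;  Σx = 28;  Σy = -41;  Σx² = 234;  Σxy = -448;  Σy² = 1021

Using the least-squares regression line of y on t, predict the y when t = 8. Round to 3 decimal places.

-14.990

Sxx = Σx² − (Σx)²/n = 234 − 156.8 = 77.2
Sxy = Σxy − (Σx)(Σy)/n = -448 − (-229.6) = -218.4
b = Sxy/Sxx = -218.4/77.2 = -2.829016
a = ȳ − b·x̄ = -8.2 − (-2.829016)·5.6 = 7.642487
ŷ(8) = a + b·8 = 7.642487 + (-2.829016)·8 = -14.989637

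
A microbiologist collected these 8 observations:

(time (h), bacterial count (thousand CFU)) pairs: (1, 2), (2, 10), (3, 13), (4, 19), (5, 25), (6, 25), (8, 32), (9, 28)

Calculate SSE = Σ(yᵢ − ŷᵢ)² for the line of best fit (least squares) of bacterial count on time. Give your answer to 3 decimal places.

n = 8, Σx = 38, Σy = 154, Σxy = 920, Σx² = 236, Σy² = 3692
Sxx = Σx² − (Σx)²/n = 236 − 180.5 = 55.5
Sxy = Σxy − (Σx)(Σy)/n = 920 − 731.5 = 188.5
Syy = Σy² − (Σy)²/n = 3692 − 2964.5 = 727.5
b = Sxy/Sxx = 188.5/55.5 = 3.396396
SSE = Syy − b·Sxy = 727.5 − 3.396396·188.5 = 87.279279

87.279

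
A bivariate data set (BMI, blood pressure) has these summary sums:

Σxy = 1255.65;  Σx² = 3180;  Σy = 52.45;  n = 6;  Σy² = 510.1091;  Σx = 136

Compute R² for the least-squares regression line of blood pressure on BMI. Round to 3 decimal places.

0.888

Sxx = Σx² − (Σx)²/n = 3180 − 3082.666667 = 97.333333
Sxy = Σxy − (Σx)(Σy)/n = 1255.65 − 1188.866667 = 66.783333
Syy = Σy² − (Σy)²/n = 510.1091 − 458.500417 = 51.608683
R² = Sxy²/(Sxx·Syy) = (66.783333)²/(97.333333·51.608683) = 0.887875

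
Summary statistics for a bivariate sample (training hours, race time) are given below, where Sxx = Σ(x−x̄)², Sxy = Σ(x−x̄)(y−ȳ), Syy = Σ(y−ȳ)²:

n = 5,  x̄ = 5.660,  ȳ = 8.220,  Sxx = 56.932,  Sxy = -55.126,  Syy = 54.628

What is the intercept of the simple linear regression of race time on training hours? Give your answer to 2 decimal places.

13.70

b = Sxy/Sxx = -55.126/56.932 = -0.968278
a = ȳ − b·x̄ = 8.22 − (-0.968278)·5.66 = 13.700453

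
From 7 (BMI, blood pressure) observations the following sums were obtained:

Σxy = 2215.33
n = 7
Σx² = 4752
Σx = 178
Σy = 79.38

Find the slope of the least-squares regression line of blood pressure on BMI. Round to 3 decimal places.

Sxx = Σx² − (Σx)²/n = 4752 − 4526.285714 = 225.714286
Sxy = Σxy − (Σx)(Σy)/n = 2215.33 − 2018.52 = 196.81
b = Sxy/Sxx = 196.81/225.714286 = 0.871943

0.872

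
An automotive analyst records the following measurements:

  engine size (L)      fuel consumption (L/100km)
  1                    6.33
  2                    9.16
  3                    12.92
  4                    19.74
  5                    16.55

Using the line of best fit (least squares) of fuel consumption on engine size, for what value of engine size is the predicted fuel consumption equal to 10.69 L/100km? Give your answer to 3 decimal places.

n = 5, Σx = 15, Σy = 64.7, Σxy = 225.12, Σx² = 55
Sxx = Σx² − (Σx)²/n = 55 − 45 = 10
Sxy = Σxy − (Σx)(Σy)/n = 225.12 − 194.1 = 31.02
b = Sxy/Sxx = 31.02/10 = 3.102
a = ȳ − b·x̄ = 12.94 − 3.102·3 = 3.634
Set a + b·x = 10.69: x = (10.69 − 3.634) / 3.102 = 2.274662

2.275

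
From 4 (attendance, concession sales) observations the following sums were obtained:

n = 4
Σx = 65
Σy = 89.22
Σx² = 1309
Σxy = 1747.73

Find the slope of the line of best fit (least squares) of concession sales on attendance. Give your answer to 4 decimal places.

1.1787

Sxx = Σx² − (Σx)²/n = 1309 − 1056.25 = 252.75
Sxy = Σxy − (Σx)(Σy)/n = 1747.73 − 1449.825 = 297.905
b = Sxy/Sxx = 297.905/252.75 = 1.178655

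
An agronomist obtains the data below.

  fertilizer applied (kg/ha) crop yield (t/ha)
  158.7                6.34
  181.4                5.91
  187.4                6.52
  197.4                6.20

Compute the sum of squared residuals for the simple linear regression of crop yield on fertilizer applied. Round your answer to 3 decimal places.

n = 4, Σx = 724.9, Σy = 24.97, Σxy = 4523.96, Σx² = 132177.17, Σy² = 156.0741
Sxx = Σx² − (Σx)²/n = 132177.17 − 131370.0025 = 807.1675
Sxy = Σxy − (Σx)(Σy)/n = 4523.96 − 4525.18825 = -1.22825
Syy = Σy² − (Σy)²/n = 156.0741 − 155.875225 = 0.198875
b = Sxy/Sxx = -1.22825/807.1675 = -0.001522
SSE = Syy − b·Sxy = 0.198875 − (-0.001522)·(-1.22825) = 0.197006

0.197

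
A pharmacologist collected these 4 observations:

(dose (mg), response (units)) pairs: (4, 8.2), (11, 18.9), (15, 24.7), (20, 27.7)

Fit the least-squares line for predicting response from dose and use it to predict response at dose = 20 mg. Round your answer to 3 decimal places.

29.261

n = 4, Σx = 50, Σy = 79.5, Σxy = 1165.2, Σx² = 762
Sxx = Σx² − (Σx)²/n = 762 − 625 = 137
Sxy = Σxy − (Σx)(Σy)/n = 1165.2 − 993.75 = 171.45
b = Sxy/Sxx = 171.45/137 = 1.251460
a = ȳ − b·x̄ = 19.875 − 1.251460·12.5 = 4.231752
ŷ(20) = a + b·20 = 4.231752 + 1.251460·20 = 29.260949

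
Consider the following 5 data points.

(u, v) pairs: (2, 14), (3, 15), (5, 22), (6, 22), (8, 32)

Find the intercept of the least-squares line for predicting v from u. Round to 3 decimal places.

6.895

n = 5, Σx = 24, Σy = 105, Σxy = 571, Σx² = 138
Sxx = Σx² − (Σx)²/n = 138 − 115.2 = 22.8
Sxy = Σxy − (Σx)(Σy)/n = 571 − 504 = 67
b = Sxy/Sxx = 67/22.8 = 2.938596
a = ȳ − b·x̄ = 21 − 2.938596·4.8 = 6.894737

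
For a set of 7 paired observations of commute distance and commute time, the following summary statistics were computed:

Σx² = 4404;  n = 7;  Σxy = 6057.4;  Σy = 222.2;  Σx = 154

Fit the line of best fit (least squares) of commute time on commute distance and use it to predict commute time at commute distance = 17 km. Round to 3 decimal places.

Sxx = Σx² − (Σx)²/n = 4404 − 3388 = 1016
Sxy = Σxy − (Σx)(Σy)/n = 6057.4 − 4888.4 = 1169
b = Sxy/Sxx = 1169/1016 = 1.150591
a = ȳ − b·x̄ = 31.742857 − 1.150591·22 = 6.429865
ŷ(17) = a + b·17 = 6.429865 + 1.150591·17 = 25.989904

25.990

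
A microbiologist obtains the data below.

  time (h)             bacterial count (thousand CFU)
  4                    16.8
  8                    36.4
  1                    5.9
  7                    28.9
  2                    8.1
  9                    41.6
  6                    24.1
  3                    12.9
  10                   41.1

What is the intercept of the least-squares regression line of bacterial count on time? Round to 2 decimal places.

0.15

n = 9, Σx = 50, Σy = 215.8, Σxy = 1551.5, Σx² = 360
Sxx = Σx² − (Σx)²/n = 360 − 277.777778 = 82.222222
Sxy = Σxy − (Σx)(Σy)/n = 1551.5 − 1198.888889 = 352.611111
b = Sxy/Sxx = 352.611111/82.222222 = 4.288514
a = ȳ − b·x̄ = 23.977778 − 4.288514·5.555556 = 0.152703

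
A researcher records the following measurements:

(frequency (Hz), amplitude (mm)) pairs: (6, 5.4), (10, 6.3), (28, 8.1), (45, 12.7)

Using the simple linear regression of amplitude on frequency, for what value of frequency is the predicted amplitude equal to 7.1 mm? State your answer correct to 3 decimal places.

n = 4, Σx = 89, Σy = 32.5, Σxy = 893.7, Σx² = 2945
Sxx = Σx² − (Σx)²/n = 2945 − 1980.25 = 964.75
Sxy = Σxy − (Σx)(Σy)/n = 893.7 − 723.125 = 170.575
b = Sxy/Sxx = 170.575/964.75 = 0.176807
a = ȳ − b·x̄ = 8.125 − 0.176807·22.25 = 4.191034
Set a + b·x = 7.1: x = (7.1 − 4.191034) / 0.176807 = 16.452733

16.453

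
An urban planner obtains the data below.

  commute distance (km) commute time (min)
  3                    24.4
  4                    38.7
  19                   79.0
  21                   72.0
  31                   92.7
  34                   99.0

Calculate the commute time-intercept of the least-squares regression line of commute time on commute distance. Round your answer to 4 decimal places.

25.9447

n = 6, Σx = 112, Σy = 405.8, Σxy = 9480.7, Σx² = 2944
Sxx = Σx² − (Σx)²/n = 2944 − 2090.666667 = 853.333333
Sxy = Σxy − (Σx)(Σy)/n = 9480.7 − 7574.933333 = 1905.766667
b = Sxy/Sxx = 1905.766667/853.333333 = 2.233320
a = ȳ − b·x̄ = 67.633333 − 2.233320·18.666667 = 25.944688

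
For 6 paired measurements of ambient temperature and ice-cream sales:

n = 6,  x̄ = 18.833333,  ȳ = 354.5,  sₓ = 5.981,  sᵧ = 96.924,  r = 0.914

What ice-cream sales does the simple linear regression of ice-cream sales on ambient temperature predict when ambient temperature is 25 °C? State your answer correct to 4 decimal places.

b = r · sᵧ/sₓ = 0.914 · 96.924/5.981 = 14.811660
a = ȳ − b·x̄ = 354.5 − 14.811660·18.833333 = 75.547083
ŷ(25) = a + b·25 = 75.547083 + 14.811660·25 = 445.838572

445.8386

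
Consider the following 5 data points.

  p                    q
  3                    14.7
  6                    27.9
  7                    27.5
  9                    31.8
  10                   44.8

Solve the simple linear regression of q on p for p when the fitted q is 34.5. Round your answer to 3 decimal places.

8.391

n = 5, Σx = 35, Σy = 146.7, Σxy = 1138.2, Σx² = 275
Sxx = Σx² − (Σx)²/n = 275 − 245 = 30
Sxy = Σxy − (Σx)(Σy)/n = 1138.2 − 1026.9 = 111.3
b = Sxy/Sxx = 111.3/30 = 3.71
a = ȳ − b·x̄ = 29.34 − 3.71·7 = 3.37
Set a + b·x = 34.5: x = (34.5 − 3.37) / 3.71 = 8.390836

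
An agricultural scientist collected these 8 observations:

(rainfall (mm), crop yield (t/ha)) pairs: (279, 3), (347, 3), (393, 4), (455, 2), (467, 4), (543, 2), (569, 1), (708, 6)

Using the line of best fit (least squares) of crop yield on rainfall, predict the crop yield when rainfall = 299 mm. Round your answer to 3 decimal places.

n = 8, Σx = 3761, Σy = 25, Σxy = 12131, Σx² = 1897687
Sxx = Σx² − (Σx)²/n = 1897687 − 1768140.125 = 129546.875
Sxy = Σxy − (Σx)(Σy)/n = 12131 − 11753.125 = 377.875
b = Sxy/Sxx = 377.875/129546.875 = 0.002917
a = ȳ − b·x̄ = 3.125 − 0.002917·470.125 = 1.753693
ŷ(299) = a + b·299 = 1.753693 + 0.002917·299 = 2.625846

2.626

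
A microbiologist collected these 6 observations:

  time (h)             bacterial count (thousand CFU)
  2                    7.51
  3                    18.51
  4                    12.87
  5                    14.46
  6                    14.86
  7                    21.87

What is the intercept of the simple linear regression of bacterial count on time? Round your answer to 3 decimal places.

6.985

n = 6, Σx = 27, Σy = 90.08, Σxy = 436.58, Σx² = 139
Sxx = Σx² − (Σx)²/n = 139 − 121.5 = 17.5
Sxy = Σxy − (Σx)(Σy)/n = 436.58 − 405.36 = 31.22
b = Sxy/Sxx = 31.22/17.5 = 1.784
a = ȳ − b·x̄ = 15.013333 − 1.784·4.5 = 6.985333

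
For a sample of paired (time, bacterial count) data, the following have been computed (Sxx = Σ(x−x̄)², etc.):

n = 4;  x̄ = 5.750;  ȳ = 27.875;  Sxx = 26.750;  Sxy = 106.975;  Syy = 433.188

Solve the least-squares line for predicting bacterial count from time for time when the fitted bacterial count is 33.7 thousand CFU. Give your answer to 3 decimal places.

7.207

b = Sxy/Sxx = 106.975/26.75 = 3.999065
a = ȳ − b·x̄ = 27.875 − 3.999065·5.75 = 4.880374
Set a + b·x = 33.7: x = (33.7 − 4.880374) / 3.999065 = 7.206590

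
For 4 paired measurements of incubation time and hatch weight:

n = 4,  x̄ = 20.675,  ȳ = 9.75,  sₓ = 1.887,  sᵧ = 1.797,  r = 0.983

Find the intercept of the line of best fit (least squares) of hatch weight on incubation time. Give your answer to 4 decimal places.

-9.6042

b = r · sᵧ/sₓ = 0.983 · 1.797/1.887 = 0.936116
a = ȳ − b·x̄ = 9.75 − 0.936116·20.675 = -9.604199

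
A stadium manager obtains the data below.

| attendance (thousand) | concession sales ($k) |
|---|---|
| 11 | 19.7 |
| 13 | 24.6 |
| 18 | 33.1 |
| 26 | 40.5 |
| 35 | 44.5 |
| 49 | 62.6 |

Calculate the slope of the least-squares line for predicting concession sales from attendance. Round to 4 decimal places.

n = 6, Σx = 152, Σy = 225, Σxy = 6810.2, Σx² = 4916
Sxx = Σx² − (Σx)²/n = 4916 − 3850.666667 = 1065.333333
Sxy = Σxy − (Σx)(Σy)/n = 6810.2 − 5700 = 1110.2
b = Sxy/Sxx = 1110.2/1065.333333 = 1.042115

1.0421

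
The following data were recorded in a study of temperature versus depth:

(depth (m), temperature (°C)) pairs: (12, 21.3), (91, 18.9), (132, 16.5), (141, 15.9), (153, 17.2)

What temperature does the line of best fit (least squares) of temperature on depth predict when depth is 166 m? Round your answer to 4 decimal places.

15.7942

n = 5, Σx = 529, Σy = 89.8, Σxy = 9027, Σx² = 69139
Sxx = Σx² − (Σx)²/n = 69139 − 55968.2 = 13170.8
Sxy = Σxy − (Σx)(Σy)/n = 9027 − 9500.84 = -473.84
b = Sxy/Sxx = -473.84/13170.8 = -0.035977
a = ȳ − b·x̄ = 17.96 − (-0.035977)·105.8 = 21.766319
ŷ(166) = a + b·166 = 21.766319 + (-0.035977)·166 = 15.794211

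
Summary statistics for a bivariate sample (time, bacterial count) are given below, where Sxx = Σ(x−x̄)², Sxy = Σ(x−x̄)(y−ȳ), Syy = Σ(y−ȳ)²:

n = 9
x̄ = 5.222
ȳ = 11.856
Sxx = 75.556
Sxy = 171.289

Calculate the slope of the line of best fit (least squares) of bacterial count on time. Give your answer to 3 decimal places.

2.267

b = Sxy/Sxx = 171.289/75.556 = 2.267047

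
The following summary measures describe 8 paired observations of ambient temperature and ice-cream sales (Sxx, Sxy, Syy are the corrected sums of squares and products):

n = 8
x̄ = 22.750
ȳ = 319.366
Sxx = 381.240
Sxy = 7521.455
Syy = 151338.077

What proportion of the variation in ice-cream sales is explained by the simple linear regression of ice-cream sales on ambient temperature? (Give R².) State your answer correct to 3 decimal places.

R² = Sxy²/(Sxx·Syy) = (7521.455)²/(381.24·151338.077) = 0.980521

0.981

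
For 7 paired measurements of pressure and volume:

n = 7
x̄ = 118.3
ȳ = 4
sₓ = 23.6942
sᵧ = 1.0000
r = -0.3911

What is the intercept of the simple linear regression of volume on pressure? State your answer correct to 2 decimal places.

5.95

b = r · sᵧ/sₓ = -0.3911 · 1/23.6942 = -0.016506
a = ȳ − b·x̄ = 4 − (-0.016506)·118.3 = 5.952677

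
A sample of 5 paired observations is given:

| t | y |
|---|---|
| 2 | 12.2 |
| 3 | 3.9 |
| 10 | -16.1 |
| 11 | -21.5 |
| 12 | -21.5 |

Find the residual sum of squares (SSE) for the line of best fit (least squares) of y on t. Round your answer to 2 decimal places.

18.15

n = 5, Σx = 38, Σy = -43, Σxy = -619.4, Σx² = 378, Σy² = 1347.76
Sxx = Σx² − (Σx)²/n = 378 − 288.8 = 89.2
Sxy = Σxy − (Σx)(Σy)/n = -619.4 − (-326.8) = -292.6
Syy = Σy² − (Σy)²/n = 1347.76 − 369.8 = 977.96
b = Sxy/Sxx = -292.6/89.2 = -3.280269
SSE = Syy − b·Sxy = 977.96 − (-3.280269)·(-292.6) = 18.153274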